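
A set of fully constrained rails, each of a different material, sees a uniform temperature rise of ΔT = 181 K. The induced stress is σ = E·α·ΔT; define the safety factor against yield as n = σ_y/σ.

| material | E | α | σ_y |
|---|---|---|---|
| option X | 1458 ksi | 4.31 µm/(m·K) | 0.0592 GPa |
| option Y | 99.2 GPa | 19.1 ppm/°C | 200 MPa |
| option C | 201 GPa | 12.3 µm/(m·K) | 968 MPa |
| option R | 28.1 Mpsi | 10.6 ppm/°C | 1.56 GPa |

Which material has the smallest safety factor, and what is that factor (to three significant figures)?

In consistent units (E in GPa, α in ×10⁻⁶/K, σ_y in MPa):
  option X: E = 10.05, α = 4.31, σ_y = 59.20 → σ = 7.84 MPa, n = 7.55
  option Y: E = 99.20, α = 19.1, σ_y = 200.0 → σ = 343 MPa, n = 0.583
  option C: E = 201.0, α = 12.3, σ_y = 968.0 → σ = 447 MPa, n = 2.16
  option R: E = 193.7, α = 10.6, σ_y = 1560 → σ = 372 MPa, n = 4.20
Option Y has the lowest safety factor, n = 0.583.

option Y, n = 0.583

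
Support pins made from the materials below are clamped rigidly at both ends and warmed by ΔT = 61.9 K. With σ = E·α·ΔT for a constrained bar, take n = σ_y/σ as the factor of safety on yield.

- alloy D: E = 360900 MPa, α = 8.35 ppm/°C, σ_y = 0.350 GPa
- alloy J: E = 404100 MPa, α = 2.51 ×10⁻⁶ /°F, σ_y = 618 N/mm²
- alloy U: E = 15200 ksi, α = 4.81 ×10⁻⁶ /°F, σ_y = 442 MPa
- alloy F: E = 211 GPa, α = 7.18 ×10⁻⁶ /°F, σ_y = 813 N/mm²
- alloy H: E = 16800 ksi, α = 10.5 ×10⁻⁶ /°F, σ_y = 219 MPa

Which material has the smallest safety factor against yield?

Converting E to GPa, α to ×10⁻⁶/K, σ_y to MPa, then σ and n for each:
  alloy D: E = 360.9, α = 8.35, σ_y = 350.0 → σ = 187 MPa, n = 1.88
  alloy J: E = 404.1, α = 4.52, σ_y = 618.0 → σ = 113 MPa, n = 5.47
  alloy U: E = 104.8, α = 8.66, σ_y = 442.0 → σ = 56.2 MPa, n = 7.87
  alloy F: E = 211.0, α = 12.9, σ_y = 813.0 → σ = 169 MPa, n = 4.82
  alloy H: E = 115.8, α = 18.9, σ_y = 219.0 → σ = 136 MPa, n = 1.62
Smallest n: alloy H with n = 1.62.

alloy H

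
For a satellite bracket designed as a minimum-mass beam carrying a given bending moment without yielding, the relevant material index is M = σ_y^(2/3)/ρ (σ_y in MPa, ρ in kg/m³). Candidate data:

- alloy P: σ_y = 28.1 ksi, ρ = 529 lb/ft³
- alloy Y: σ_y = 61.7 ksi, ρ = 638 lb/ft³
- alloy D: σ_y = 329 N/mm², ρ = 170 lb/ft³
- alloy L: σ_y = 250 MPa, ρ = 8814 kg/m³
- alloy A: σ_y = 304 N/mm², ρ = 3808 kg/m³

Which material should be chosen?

alloy D

Putting every candidate on a common basis:
  alloy P: σ_y = 193.7 MPa, ρ = 8474 kg/m³
  alloy Y: σ_y = 425.4 MPa, ρ = 10220 kg/m³
  alloy D: σ_y = 329.0 MPa, ρ = 2723 kg/m³
  alloy L: σ_y = 250.0 MPa, ρ = 8814 kg/m³
  alloy A: σ_y = 304.0 MPa, ρ = 3808 kg/m³
  alloy D: M = 17.5×10⁻³
  alloy A: M = 11.9×10⁻³
  alloy Y: M = 5.53×10⁻³
  alloy L: M = 4.50×10⁻³
  alloy P: M = 3.95×10⁻³
The maximum is for alloy D.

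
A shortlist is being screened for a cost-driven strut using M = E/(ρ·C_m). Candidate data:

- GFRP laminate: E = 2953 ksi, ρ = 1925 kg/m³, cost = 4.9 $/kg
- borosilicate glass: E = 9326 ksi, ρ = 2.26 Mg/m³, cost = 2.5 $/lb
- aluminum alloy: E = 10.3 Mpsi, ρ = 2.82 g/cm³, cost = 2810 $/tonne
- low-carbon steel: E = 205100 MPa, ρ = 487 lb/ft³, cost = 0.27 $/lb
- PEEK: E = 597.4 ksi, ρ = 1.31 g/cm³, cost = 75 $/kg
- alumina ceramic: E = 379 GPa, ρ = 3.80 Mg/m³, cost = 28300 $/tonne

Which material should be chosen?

low-carbon steel

Convert each candidate to consistent units, then evaluate M:
  GFRP laminate: E = 20.36 GPa, ρ = 1925 kg/m³, cost = 4.900 $/kg
  borosilicate glass: E = 64.30 GPa, ρ = 2260 kg/m³, cost = 5.511 $/kg
  aluminum alloy: E = 71.02 GPa, ρ = 2820 kg/m³, cost = 2.810 $/kg
  low-carbon steel: E = 205.1 GPa, ρ = 7801 kg/m³, cost = 0.5952 $/kg
  PEEK: E = 4.119 GPa, ρ = 1310 kg/m³, cost = 75.00 $/kg
  alumina ceramic: E = 379.0 GPa, ρ = 3800 kg/m³, cost = 28.30 $/kg
  low-carbon steel: M = 44.2 MN·m per $
  aluminum alloy: M = 8.96 MN·m per $
  borosilicate glass: M = 5.16 MN·m per $
  alumina ceramic: M = 3.52 MN·m per $
  GFRP laminate: M = 2.16 MN·m per $
  PEEK: M = 0.0419 MN·m per $
The maximum is for low-carbon steel.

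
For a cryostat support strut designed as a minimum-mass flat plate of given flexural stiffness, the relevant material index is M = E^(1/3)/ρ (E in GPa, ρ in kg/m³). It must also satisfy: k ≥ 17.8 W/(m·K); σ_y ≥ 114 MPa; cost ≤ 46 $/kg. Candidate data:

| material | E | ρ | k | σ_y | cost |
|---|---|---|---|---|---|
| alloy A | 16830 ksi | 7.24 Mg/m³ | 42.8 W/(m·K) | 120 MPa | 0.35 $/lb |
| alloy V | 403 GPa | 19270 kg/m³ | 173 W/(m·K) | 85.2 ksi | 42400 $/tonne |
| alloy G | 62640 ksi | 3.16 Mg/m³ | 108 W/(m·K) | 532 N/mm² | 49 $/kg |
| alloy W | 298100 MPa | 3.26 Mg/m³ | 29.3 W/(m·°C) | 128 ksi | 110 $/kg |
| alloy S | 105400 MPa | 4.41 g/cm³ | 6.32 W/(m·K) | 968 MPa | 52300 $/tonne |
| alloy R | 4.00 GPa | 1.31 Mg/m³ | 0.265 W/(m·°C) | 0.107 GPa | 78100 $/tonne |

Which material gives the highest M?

Screen on constraints: k ≥ 17.8 W/(m·K); σ_y ≥ 114 MPa; cost ≤ 46 $/kg. Survivors: alloy A, alloy V.
Normalizing units and computing the index:
  alloy A: E = 116.0 GPa, ρ = 7240 kg/m³
  alloy V: E = 403.0 GPa, ρ = 19270 kg/m³
  alloy A: M = 0.674×10⁻³
  alloy V: M = 0.383×10⁻³
Alloy A ranks first.

alloy A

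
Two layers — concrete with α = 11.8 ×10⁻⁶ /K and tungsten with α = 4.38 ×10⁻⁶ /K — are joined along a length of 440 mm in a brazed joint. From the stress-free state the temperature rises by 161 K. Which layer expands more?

concrete

α(concrete) = 11.8×10⁻⁶/K vs α(tungsten) = 4.38×10⁻⁶/K.
Higher α expands more for the same ΔT: concrete.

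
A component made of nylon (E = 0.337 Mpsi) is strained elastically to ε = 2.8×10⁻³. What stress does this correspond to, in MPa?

6.51 MPa

E = 0.337 Mpsi = 2.324 GPa.
σ = E·ε = 2324 MPa × 2.8×10⁻³ = 6.51 MPa.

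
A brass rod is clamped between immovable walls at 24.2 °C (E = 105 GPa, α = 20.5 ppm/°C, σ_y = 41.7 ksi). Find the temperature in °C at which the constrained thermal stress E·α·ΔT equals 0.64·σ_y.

σ_y = 41.7 ksi = 287.5 MPa.
E·α·ΔT = 184.0 MPa ⇒ ΔT = 184.0 / (105.0×10³ × 20.5×10⁻⁶) = 85.49 K.
T = 24.2 + 85.49 = 109.7 °C.

110 °C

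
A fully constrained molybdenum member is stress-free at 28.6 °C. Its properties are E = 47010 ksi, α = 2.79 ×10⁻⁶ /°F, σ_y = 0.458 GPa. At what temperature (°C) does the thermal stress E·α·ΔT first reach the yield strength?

310 °C

E = 47010 ksi = 324.1 GPa.
α = 2.79×10⁻⁶/°F × 9/5 = 5.02×10⁻⁶/K.
σ_y = 0.458 GPa = 458.0 MPa.
E·α·ΔT = 458.0 MPa ⇒ ΔT = 458.0 / (324.1×10³ × 5.02×10⁻⁶) = 281.4 K.
T = 28.6 + 281.4 = 310.0 °C.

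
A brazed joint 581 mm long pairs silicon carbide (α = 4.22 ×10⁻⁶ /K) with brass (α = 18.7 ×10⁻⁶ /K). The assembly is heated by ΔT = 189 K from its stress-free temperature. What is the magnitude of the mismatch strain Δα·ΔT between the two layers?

2.74×10⁻³

Δα = |4.22 − 18.7|×10⁻⁶/K = 14.5×10⁻⁶/K.
Mismatch strain = Δα·ΔT = 14.5×10⁻⁶ × 189.0 = 2.74×10⁻³.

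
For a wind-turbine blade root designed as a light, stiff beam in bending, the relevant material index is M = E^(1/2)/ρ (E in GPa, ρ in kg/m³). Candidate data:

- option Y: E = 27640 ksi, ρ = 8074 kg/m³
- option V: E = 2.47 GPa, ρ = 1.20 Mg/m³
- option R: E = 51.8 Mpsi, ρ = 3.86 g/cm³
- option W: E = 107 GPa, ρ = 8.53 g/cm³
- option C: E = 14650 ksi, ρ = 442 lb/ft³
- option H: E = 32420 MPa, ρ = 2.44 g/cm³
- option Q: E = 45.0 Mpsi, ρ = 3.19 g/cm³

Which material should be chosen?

Putting every candidate on a common basis:
  option Y: E = 190.6 GPa, ρ = 8074 kg/m³
  option V: E = 2.470 GPa, ρ = 1200 kg/m³
  option R: E = 357.1 GPa, ρ = 3860 kg/m³
  option W: E = 107.0 GPa, ρ = 8530 kg/m³
  option C: E = 101.0 GPa, ρ = 7080 kg/m³
  option H: E = 32.42 GPa, ρ = 2440 kg/m³
  option Q: E = 310.3 GPa, ρ = 3190 kg/m³
  option Q: M = 5.52×10⁻³
  option R: M = 4.90×10⁻³
  option H: M = 2.33×10⁻³
  option Y: M = 1.71×10⁻³
  option C: M = 1.42×10⁻³
  option V: M = 1.31×10⁻³
  option W: M = 1.21×10⁻³
Option Q ranks first.

option Q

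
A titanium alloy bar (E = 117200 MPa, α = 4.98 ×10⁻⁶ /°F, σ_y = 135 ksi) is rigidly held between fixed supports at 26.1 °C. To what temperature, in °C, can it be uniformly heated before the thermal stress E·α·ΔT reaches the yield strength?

912 °C

E = 117200 MPa = 117.2 GPa.
α = 4.98×10⁻⁶/°F × 9/5 = 8.96×10⁻⁶/K.
σ_y = 135 ksi = 930.8 MPa.
E·α·ΔT = 930.8 MPa ⇒ ΔT = 930.8 / (117.2×10³ × 8.96×10⁻⁶) = 886.0 K.
T = 26.1 + 886.0 = 912.1 °C.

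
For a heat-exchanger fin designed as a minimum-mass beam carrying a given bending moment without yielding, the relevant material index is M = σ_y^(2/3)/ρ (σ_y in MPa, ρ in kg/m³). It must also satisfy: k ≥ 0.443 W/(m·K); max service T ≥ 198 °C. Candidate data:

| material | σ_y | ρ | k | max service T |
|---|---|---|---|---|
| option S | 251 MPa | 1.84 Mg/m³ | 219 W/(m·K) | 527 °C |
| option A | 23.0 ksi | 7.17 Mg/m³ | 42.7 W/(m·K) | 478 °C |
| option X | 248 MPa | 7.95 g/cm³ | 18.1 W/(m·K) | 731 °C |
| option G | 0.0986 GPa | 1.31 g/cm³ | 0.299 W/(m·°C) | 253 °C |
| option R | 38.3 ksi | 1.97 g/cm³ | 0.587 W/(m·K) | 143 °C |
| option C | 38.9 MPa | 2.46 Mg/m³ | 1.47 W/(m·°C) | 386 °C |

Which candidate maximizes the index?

option S

Screen on constraints: k ≥ 0.443 W/(m·K); max service T ≥ 198 °C. Survivors: option S, option A, option X, option C.
Convert each candidate to consistent units, then evaluate M:
  option S: σ_y = 251.0 MPa, ρ = 1840 kg/m³
  option A: σ_y = 158.6 MPa, ρ = 7170 kg/m³
  option X: σ_y = 248.0 MPa, ρ = 7950 kg/m³
  option C: σ_y = 38.90 MPa, ρ = 2460 kg/m³
  option S: M = 21.6×10⁻³
  option X: M = 4.97×10⁻³
  option C: M = 4.67×10⁻³
  option A: M = 4.09×10⁻³
Option S ranks first.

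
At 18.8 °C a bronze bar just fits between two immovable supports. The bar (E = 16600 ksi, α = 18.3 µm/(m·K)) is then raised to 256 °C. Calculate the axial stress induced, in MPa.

E = 16600 ksi = 114.5 GPa.
ΔT = 237.2 K. Constrained thermal stress σ = E·α·ΔT = 114.5×10³ MPa × 18.3×10⁻⁶ × 237.2 = 497 MPa (compressive).

497 MPa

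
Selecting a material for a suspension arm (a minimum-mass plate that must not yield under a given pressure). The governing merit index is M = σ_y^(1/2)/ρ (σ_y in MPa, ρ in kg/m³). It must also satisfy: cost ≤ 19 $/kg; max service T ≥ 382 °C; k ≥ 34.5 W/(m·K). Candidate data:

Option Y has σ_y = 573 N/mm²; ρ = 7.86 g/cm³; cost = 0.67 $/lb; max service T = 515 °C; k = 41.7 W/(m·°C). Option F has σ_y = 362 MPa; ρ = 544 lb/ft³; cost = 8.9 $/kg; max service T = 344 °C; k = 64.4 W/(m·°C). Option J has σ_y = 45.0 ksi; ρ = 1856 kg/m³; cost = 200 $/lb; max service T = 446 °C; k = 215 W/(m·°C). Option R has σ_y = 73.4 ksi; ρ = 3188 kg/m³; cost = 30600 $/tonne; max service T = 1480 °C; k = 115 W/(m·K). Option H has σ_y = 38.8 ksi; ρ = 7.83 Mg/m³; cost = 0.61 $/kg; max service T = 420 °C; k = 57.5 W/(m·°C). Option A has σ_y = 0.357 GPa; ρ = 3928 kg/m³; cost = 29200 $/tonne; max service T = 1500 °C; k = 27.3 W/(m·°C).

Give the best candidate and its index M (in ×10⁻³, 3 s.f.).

Screen on constraints: cost ≤ 19 $/kg; max service T ≥ 382 °C; k ≥ 34.5 W/(m·K). Survivors: option Y, option H.
Normalizing units and computing the index:
  option Y: σ_y = 573.0 MPa, ρ = 7860 kg/m³
  option H: σ_y = 267.5 MPa, ρ = 7830 kg/m³
  option Y: M = 3.05×10⁻³
  option H: M = 2.09×10⁻³
The maximum is for option Y.

option Y, M = 3.05×10⁻³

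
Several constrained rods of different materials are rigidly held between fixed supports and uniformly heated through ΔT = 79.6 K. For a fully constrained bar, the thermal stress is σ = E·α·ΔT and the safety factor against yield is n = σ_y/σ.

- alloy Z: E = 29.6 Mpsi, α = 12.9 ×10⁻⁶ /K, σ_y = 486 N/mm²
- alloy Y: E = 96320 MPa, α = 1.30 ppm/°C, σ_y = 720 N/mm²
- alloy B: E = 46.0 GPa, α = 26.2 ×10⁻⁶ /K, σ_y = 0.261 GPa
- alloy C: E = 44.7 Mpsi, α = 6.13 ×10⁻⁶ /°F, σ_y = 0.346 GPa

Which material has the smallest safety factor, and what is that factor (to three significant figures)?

With everything in SI (GPa, ×10⁻⁶/K, MPa):
  alloy Z: E = 204.1, α = 12.9, σ_y = 486.0 → σ = 210 MPa, n = 2.32
  alloy Y: E = 96.32, α = 1.30, σ_y = 720.0 → σ = 9.97 MPa, n = 72.2
  alloy B: E = 46.00, α = 26.2, σ_y = 261.0 → σ = 95.9 MPa, n = 2.72
  alloy C: E = 308.2, α = 11.0, σ_y = 346.0 → σ = 271 MPa, n = 1.28
Smallest n: alloy C with n = 1.28.

alloy C, n = 1.28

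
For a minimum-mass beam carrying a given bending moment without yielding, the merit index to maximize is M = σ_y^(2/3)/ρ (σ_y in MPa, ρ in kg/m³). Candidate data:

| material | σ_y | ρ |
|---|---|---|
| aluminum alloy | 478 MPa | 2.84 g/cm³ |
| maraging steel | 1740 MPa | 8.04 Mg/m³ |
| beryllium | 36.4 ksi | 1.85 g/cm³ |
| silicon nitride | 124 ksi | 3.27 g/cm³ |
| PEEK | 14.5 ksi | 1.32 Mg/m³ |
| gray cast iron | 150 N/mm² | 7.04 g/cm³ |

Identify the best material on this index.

Convert each candidate to consistent units, then evaluate M:
  aluminum alloy: σ_y = 478.0 MPa, ρ = 2840 kg/m³
  maraging steel: σ_y = 1740 MPa, ρ = 8040 kg/m³
  beryllium: σ_y = 251.0 MPa, ρ = 1850 kg/m³
  silicon nitride: σ_y = 855.0 MPa, ρ = 3270 kg/m³
  PEEK: σ_y = 99.97 MPa, ρ = 1320 kg/m³
  gray cast iron: σ_y = 150.0 MPa, ρ = 7040 kg/m³
  silicon nitride: M = 27.5×10⁻³
  aluminum alloy: M = 21.5×10⁻³
  beryllium: M = 21.5×10⁻³
  maraging steel: M = 18.0×10⁻³
  PEEK: M = 16.3×10⁻³
  gray cast iron: M = 4.01×10⁻³
Highest index: silicon nitride.

silicon nitride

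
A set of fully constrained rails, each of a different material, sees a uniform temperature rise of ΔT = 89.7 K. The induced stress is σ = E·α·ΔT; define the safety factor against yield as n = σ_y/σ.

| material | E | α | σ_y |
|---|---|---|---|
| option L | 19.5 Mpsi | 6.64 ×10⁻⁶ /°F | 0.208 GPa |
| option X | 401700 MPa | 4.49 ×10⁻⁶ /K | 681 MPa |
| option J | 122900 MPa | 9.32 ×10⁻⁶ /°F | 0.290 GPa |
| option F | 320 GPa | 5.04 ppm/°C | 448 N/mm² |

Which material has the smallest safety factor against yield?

With everything in SI (GPa, ×10⁻⁶/K, MPa):
  option L: E = 134.4, α = 12.0, σ_y = 208.0 → σ = 144 MPa, n = 1.44
  option X: E = 401.7, α = 4.49, σ_y = 681.0 → σ = 162 MPa, n = 4.21
  option J: E = 122.9, α = 16.8, σ_y = 290.0 → σ = 185 MPa, n = 1.57
  option F: E = 320.0, α = 5.04, σ_y = 448.0 → σ = 145 MPa, n = 3.10
Smallest n: option L with n = 1.44.

option L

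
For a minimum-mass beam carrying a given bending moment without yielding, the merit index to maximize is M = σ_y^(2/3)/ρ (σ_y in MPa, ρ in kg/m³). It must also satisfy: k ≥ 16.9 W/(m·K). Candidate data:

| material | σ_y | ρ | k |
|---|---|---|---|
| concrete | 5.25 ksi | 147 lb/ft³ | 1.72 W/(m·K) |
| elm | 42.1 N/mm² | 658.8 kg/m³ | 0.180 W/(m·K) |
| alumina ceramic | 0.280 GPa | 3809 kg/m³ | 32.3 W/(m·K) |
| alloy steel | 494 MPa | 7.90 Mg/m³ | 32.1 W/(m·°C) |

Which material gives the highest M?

alumina ceramic

Screen on constraints: k ≥ 16.9 W/(m·K). Survivors: alumina ceramic, alloy steel.
After converting to SI:
  alumina ceramic: σ_y = 280.0 MPa, ρ = 3809 kg/m³
  alloy steel: σ_y = 494.0 MPa, ρ = 7900 kg/m³
  alumina ceramic: M = 11.2×10⁻³
  alloy steel: M = 7.91×10⁻³
Highest index: alumina ceramic.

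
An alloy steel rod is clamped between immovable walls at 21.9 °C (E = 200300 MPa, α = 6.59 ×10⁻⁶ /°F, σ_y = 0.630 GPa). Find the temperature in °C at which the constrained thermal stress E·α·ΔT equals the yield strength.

E = 200300 MPa = 200.3 GPa.
α = 6.59×10⁻⁶/°F × 9/5 = 11.9×10⁻⁶/K.
σ_y = 0.630 GPa = 630.0 MPa.
E·α·ΔT = 630.0 MPa ⇒ ΔT = 630.0 / (200.3×10³ × 11.9×10⁻⁶) = 265.2 K.
T = 21.9 + 265.2 = 287.1 °C.

287 °C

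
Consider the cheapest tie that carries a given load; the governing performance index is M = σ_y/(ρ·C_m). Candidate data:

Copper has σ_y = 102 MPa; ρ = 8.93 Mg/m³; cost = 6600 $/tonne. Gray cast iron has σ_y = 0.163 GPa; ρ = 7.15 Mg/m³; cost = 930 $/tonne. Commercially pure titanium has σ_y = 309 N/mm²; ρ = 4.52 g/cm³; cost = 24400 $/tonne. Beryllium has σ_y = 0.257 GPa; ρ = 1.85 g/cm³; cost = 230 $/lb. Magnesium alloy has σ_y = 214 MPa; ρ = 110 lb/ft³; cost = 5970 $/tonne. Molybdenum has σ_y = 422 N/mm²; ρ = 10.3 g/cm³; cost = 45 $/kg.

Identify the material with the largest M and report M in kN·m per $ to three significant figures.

gray cast iron, M = 24.5 kN·m per $

Normalizing units and computing the index:
  copper: σ_y = 102.0 MPa, ρ = 8930 kg/m³, cost = 6.600 $/kg
  gray cast iron: σ_y = 163.0 MPa, ρ = 7150 kg/m³, cost = 0.9300 $/kg
  commercially pure titanium: σ_y = 309.0 MPa, ρ = 4520 kg/m³, cost = 24.40 $/kg
  beryllium: σ_y = 257.0 MPa, ρ = 1850 kg/m³, cost = 507.1 $/kg
  magnesium alloy: σ_y = 214.0 MPa, ρ = 1762 kg/m³, cost = 5.970 $/kg
  molybdenum: σ_y = 422.0 MPa, ρ = 10300 kg/m³, cost = 45.00 $/kg
  gray cast iron: M = 24.5 kN·m per $
  magnesium alloy: M = 20.3 kN·m per $
  commercially pure titanium: M = 2.80 kN·m per $
  copper: M = 1.73 kN·m per $
  molybdenum: M = 0.910 kN·m per $
  beryllium: M = 0.274 kN·m per $
Highest index: gray cast iron.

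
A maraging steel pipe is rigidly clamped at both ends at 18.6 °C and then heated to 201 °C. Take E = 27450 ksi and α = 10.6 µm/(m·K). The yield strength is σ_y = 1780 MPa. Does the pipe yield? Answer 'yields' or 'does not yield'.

does not yield

E = 27450 ksi = 189.3 GPa.
ΔT = 182.4 K. Constrained thermal stress σ = E·α·ΔT = 189.3×10³ MPa × 10.6×10⁻⁶ × 182.4 = 366 MPa (compressive).
Compare to σ_y = 1780 MPa: σ < σ_y, so it does not yield.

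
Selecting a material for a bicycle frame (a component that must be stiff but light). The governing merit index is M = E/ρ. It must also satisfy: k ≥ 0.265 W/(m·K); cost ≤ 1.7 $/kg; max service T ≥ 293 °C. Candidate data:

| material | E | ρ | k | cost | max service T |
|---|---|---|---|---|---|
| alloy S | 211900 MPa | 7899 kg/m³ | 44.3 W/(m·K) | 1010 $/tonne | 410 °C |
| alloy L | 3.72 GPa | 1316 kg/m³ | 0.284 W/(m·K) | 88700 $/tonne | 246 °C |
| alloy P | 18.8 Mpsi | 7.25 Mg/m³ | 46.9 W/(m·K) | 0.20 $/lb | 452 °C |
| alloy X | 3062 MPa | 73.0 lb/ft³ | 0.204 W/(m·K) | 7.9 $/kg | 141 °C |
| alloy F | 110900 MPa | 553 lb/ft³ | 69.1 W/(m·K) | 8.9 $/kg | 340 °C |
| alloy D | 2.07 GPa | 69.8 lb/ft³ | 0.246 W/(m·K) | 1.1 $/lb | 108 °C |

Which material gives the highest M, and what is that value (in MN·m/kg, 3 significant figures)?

alloy S, M = 26.8 MN·m/kg

Screen on constraints: k ≥ 0.265 W/(m·K); cost ≤ 1.7 $/kg; max service T ≥ 293 °C. Survivors: alloy S, alloy P.
Normalizing units and computing the index:
  alloy S: E = 211.9 GPa, ρ = 7899 kg/m³
  alloy P: E = 129.6 GPa, ρ = 7250 kg/m³
  alloy S: M = 26.8 MN·m/kg
  alloy P: M = 17.9 MN·m/kg
Highest index: alloy S.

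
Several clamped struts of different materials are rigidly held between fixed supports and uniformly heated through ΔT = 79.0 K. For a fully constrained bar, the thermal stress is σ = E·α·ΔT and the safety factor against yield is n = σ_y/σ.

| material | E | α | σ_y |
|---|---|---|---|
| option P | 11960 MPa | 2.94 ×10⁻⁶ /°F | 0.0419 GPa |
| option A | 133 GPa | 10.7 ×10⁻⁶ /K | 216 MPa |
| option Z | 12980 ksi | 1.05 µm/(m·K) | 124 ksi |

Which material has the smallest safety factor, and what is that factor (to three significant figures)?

option A, n = 1.92

Converting E to GPa, α to ×10⁻⁶/K, σ_y to MPa, then σ and n for each:
  option P: E = 11.96, α = 5.29, σ_y = 41.90 → σ = 5.00 MPa, n = 8.38
  option A: E = 133.0, α = 10.7, σ_y = 216.0 → σ = 112 MPa, n = 1.92
  option Z: E = 89.49, α = 1.05, σ_y = 855.0 → σ = 7.42 MPa, n = 115
Option A has the lowest safety factor, n = 1.92.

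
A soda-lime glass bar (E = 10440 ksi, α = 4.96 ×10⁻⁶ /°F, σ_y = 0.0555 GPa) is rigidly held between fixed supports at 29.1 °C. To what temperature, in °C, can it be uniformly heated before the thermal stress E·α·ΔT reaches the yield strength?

E = 10440 ksi = 71.98 GPa.
α = 4.96×10⁻⁶/°F × 9/5 = 8.93×10⁻⁶/K.
σ_y = 0.0555 GPa = 55.50 MPa.
E·α·ΔT = 55.50 MPa ⇒ ΔT = 55.50 / (71.98×10³ × 8.93×10⁻⁶) = 86.36 K.
T = 29.1 + 86.36 = 115.5 °C.

115 °C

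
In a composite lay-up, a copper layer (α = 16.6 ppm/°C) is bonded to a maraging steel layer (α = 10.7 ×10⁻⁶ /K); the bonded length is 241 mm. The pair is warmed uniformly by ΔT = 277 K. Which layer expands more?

copper

α(copper) = 16.6×10⁻⁶/K vs α(maraging steel) = 10.7×10⁻⁶/K.
Higher α expands more for the same ΔT: copper.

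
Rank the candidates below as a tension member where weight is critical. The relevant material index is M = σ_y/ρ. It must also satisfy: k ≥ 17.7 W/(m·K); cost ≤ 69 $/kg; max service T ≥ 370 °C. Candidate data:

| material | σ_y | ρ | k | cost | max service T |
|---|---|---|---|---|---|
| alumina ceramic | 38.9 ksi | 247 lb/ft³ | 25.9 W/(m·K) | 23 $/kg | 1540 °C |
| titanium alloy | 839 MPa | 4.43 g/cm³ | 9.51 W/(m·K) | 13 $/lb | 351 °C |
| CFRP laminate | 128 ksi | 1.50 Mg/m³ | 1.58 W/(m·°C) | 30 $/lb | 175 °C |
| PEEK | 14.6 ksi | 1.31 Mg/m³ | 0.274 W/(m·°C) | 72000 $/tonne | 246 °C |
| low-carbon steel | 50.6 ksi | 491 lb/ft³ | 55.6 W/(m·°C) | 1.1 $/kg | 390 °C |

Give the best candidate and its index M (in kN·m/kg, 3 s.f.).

Screen on constraints: k ≥ 17.7 W/(m·K); cost ≤ 69 $/kg; max service T ≥ 370 °C. Survivors: alumina ceramic, low-carbon steel.
Putting every candidate on a common basis:
  alumina ceramic: σ_y = 268.2 MPa, ρ = 3957 kg/m³
  low-carbon steel: σ_y = 348.9 MPa, ρ = 7865 kg/m³
  alumina ceramic: M = 67.8 kN·m/kg
  low-carbon steel: M = 44.4 kN·m/kg
The maximum is for alumina ceramic.

alumina ceramic, M = 67.8 kN·m/kg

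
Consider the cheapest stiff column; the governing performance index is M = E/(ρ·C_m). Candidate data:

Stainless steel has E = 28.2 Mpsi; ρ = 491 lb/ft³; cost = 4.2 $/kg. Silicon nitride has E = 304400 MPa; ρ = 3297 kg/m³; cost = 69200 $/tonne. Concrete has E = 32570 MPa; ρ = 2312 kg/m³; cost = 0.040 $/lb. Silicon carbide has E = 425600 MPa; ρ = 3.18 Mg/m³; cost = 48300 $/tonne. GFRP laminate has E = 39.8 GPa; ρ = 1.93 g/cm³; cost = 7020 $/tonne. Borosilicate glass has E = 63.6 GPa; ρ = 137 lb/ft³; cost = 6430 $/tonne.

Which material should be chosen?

Normalizing units and computing the index:
  stainless steel: E = 194.4 GPa, ρ = 7865 kg/m³, cost = 4.200 $/kg
  silicon nitride: E = 304.4 GPa, ρ = 3297 kg/m³, cost = 69.20 $/kg
  concrete: E = 32.57 GPa, ρ = 2312 kg/m³, cost = 0.08818 $/kg
  silicon carbide: E = 425.6 GPa, ρ = 3180 kg/m³, cost = 48.30 $/kg
  GFRP laminate: E = 39.80 GPa, ρ = 1930 kg/m³, cost = 7.020 $/kg
  borosilicate glass: E = 63.60 GPa, ρ = 2195 kg/m³, cost = 6.430 $/kg
  concrete: M = 160 MN·m per $
  stainless steel: M = 5.89 MN·m per $
  borosilicate glass: M = 4.51 MN·m per $
  GFRP laminate: M = 2.94 MN·m per $
  silicon carbide: M = 2.77 MN·m per $
  silicon nitride: M = 1.33 MN·m per $
Highest index: concrete.

concrete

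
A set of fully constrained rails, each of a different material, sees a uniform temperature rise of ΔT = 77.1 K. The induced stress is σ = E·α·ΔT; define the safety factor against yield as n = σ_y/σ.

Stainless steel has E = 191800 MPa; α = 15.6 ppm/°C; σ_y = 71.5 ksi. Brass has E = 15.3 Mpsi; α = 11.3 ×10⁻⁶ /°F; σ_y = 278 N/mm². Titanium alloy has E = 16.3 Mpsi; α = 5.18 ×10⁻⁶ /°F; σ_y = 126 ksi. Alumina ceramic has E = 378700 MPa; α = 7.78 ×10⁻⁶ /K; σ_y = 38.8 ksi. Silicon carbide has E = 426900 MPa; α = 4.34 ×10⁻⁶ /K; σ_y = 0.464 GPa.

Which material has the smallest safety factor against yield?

alumina ceramic

With everything in SI (GPa, ×10⁻⁶/K, MPa):
  stainless steel: E = 191.8, α = 15.6, σ_y = 493.0 → σ = 231 MPa, n = 2.14
  brass: E = 105.5, α = 20.3, σ_y = 278.0 → σ = 165 MPa, n = 1.68
  titanium alloy: E = 112.4, α = 9.32, σ_y = 868.7 → σ = 80.8 MPa, n = 10.8
  alumina ceramic: E = 378.7, α = 7.78, σ_y = 267.5 → σ = 227 MPa, n = 1.18
  silicon carbide: E = 426.9, α = 4.34, σ_y = 464.0 → σ = 143 MPa, n = 3.25
The minimum is alumina ceramic at n = 1.18.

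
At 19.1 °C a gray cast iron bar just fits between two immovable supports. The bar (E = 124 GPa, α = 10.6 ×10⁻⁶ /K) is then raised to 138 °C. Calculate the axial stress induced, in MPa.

156 MPa

ΔT = 118.9 K. Constrained thermal stress σ = E·α·ΔT = 124.0×10³ MPa × 10.6×10⁻⁶ × 118.9 = 156 MPa (compressive).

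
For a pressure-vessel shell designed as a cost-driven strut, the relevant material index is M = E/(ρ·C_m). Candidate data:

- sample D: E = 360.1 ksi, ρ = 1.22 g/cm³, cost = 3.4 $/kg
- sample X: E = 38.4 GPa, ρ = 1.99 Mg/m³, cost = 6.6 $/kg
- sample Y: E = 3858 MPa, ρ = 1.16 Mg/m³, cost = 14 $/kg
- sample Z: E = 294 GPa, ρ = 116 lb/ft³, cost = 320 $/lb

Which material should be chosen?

sample X

Putting every candidate on a common basis:
  sample D: E = 2.483 GPa, ρ = 1220 kg/m³, cost = 3.400 $/kg
  sample X: E = 38.40 GPa, ρ = 1990 kg/m³, cost = 6.600 $/kg
  sample Y: E = 3.858 GPa, ρ = 1160 kg/m³, cost = 14.00 $/kg
  sample Z: E = 294.0 GPa, ρ = 1858 kg/m³, cost = 705.5 $/kg
  sample X: M = 2.92 MN·m per $
  sample D: M = 0.599 MN·m per $
  sample Y: M = 0.238 MN·m per $
  sample Z: M = 0.224 MN·m per $
Sample X has the largest M.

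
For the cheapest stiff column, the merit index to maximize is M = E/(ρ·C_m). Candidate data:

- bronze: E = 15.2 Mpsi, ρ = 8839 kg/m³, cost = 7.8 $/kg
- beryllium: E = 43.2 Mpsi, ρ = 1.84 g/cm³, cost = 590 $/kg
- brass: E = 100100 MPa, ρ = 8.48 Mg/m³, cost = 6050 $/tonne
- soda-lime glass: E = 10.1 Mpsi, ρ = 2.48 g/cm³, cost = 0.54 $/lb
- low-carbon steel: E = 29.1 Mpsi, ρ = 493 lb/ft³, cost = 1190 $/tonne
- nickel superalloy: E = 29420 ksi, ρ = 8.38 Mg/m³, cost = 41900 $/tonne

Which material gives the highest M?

soda-lime glass

Putting every candidate on a common basis:
  bronze: E = 104.8 GPa, ρ = 8839 kg/m³, cost = 7.800 $/kg
  beryllium: E = 297.9 GPa, ρ = 1840 kg/m³, cost = 590.0 $/kg
  brass: E = 100.1 GPa, ρ = 8480 kg/m³, cost = 6.050 $/kg
  soda-lime glass: E = 69.64 GPa, ρ = 2480 kg/m³, cost = 1.190 $/kg
  low-carbon steel: E = 200.6 GPa, ρ = 7897 kg/m³, cost = 1.190 $/kg
  nickel superalloy: E = 202.8 GPa, ρ = 8380 kg/m³, cost = 41.90 $/kg
  soda-lime glass: M = 23.6 MN·m per $
  low-carbon steel: M = 21.3 MN·m per $
  brass: M = 1.95 MN·m per $
  bronze: M = 1.52 MN·m per $
  nickel superalloy: M = 0.578 MN·m per $
  beryllium: M = 0.274 MN·m per $
Highest index: soda-lime glass.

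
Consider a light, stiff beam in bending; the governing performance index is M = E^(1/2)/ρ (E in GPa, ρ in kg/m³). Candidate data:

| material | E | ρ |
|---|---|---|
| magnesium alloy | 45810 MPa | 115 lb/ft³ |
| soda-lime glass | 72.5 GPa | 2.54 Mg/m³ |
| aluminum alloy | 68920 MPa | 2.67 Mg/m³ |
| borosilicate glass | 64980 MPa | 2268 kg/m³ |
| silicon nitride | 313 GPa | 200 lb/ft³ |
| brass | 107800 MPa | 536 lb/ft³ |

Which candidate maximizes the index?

After converting to SI:
  magnesium alloy: E = 45.81 GPa, ρ = 1842 kg/m³
  soda-lime glass: E = 72.50 GPa, ρ = 2540 kg/m³
  aluminum alloy: E = 68.92 GPa, ρ = 2670 kg/m³
  borosilicate glass: E = 64.98 GPa, ρ = 2268 kg/m³
  silicon nitride: E = 313.0 GPa, ρ = 3204 kg/m³
  brass: E = 107.8 GPa, ρ = 8586 kg/m³
  silicon nitride: M = 5.52×10⁻³
  magnesium alloy: M = 3.67×10⁻³
  borosilicate glass: M = 3.55×10⁻³
  soda-lime glass: M = 3.35×10⁻³
  aluminum alloy: M = 3.11×10⁻³
  brass: M = 1.21×10⁻³
Silicon nitride ranks first.

silicon nitride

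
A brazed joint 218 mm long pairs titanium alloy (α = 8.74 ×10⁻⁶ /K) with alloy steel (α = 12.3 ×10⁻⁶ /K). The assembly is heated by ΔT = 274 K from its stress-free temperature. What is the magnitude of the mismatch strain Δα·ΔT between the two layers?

9.75×10⁻⁴

Δα = |8.74 − 12.3|×10⁻⁶/K = 3.56×10⁻⁶/K.
Mismatch strain = Δα·ΔT = 3.56×10⁻⁶ × 274.0 = 9.75×10⁻⁴.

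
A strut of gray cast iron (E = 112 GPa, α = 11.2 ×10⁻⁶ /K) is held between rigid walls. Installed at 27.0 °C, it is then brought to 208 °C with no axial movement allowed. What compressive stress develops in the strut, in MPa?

ΔT = 181.0 K. Constrained thermal stress σ = E·α·ΔT = 112.0×10³ MPa × 11.2×10⁻⁶ × 181.0 = 227 MPa (compressive).

227 MPa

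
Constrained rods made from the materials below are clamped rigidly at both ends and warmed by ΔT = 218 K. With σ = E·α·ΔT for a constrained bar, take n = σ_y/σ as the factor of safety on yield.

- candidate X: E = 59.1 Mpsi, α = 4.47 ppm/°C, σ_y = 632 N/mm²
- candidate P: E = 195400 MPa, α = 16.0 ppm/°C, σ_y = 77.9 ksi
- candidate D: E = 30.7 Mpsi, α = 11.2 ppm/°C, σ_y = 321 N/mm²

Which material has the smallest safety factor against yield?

In consistent units (E in GPa, α in ×10⁻⁶/K, σ_y in MPa):
  candidate X: E = 407.5, α = 4.47, σ_y = 632.0 → σ = 397 MPa, n = 1.59
  candidate P: E = 195.4, α = 16.0, σ_y = 537.1 → σ = 682 MPa, n = 0.788
  candidate D: E = 211.7, α = 11.2, σ_y = 321.0 → σ = 517 MPa, n = 0.621
Smallest n: candidate D with n = 0.621.

candidate D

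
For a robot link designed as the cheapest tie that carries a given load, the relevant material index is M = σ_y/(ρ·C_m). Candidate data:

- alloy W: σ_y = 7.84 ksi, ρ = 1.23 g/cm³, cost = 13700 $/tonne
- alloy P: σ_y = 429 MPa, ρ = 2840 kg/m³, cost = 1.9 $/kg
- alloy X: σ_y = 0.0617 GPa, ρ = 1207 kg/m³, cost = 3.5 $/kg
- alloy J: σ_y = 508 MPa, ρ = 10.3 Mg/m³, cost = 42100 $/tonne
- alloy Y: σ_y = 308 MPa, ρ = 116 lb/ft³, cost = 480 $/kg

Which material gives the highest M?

alloy P

After converting to SI:
  alloy W: σ_y = 54.05 MPa, ρ = 1230 kg/m³, cost = 13.70 $/kg
  alloy P: σ_y = 429.0 MPa, ρ = 2840 kg/m³, cost = 1.900 $/kg
  alloy X: σ_y = 61.70 MPa, ρ = 1207 kg/m³, cost = 3.500 $/kg
  alloy J: σ_y = 508.0 MPa, ρ = 10300 kg/m³, cost = 42.10 $/kg
  alloy Y: σ_y = 308.0 MPa, ρ = 1858 kg/m³, cost = 480.0 $/kg
  alloy P: M = 79.5 kN·m per $
  alloy X: M = 14.6 kN·m per $
  alloy W: M = 3.21 kN·m per $
  alloy J: M = 1.17 kN·m per $
  alloy Y: M = 0.345 kN·m per $
The maximum is for alloy P.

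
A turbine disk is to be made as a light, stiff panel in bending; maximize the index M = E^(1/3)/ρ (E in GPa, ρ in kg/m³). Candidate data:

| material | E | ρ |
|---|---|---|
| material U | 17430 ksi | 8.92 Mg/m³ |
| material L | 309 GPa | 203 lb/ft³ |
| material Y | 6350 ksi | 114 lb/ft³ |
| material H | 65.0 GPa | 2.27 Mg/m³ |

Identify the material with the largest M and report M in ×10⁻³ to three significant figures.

material L, M = 2.08×10⁻³

Convert each candidate to consistent units, then evaluate M:
  material U: E = 120.2 GPa, ρ = 8920 kg/m³
  material L: E = 309.0 GPa, ρ = 3252 kg/m³
  material Y: E = 43.78 GPa, ρ = 1826 kg/m³
  material H: E = 65.00 GPa, ρ = 2270 kg/m³
  material L: M = 2.08×10⁻³
  material Y: M = 1.93×10⁻³
  material H: M = 1.77×10⁻³
  material U: M = 0.553×10⁻³
Material L ranks first.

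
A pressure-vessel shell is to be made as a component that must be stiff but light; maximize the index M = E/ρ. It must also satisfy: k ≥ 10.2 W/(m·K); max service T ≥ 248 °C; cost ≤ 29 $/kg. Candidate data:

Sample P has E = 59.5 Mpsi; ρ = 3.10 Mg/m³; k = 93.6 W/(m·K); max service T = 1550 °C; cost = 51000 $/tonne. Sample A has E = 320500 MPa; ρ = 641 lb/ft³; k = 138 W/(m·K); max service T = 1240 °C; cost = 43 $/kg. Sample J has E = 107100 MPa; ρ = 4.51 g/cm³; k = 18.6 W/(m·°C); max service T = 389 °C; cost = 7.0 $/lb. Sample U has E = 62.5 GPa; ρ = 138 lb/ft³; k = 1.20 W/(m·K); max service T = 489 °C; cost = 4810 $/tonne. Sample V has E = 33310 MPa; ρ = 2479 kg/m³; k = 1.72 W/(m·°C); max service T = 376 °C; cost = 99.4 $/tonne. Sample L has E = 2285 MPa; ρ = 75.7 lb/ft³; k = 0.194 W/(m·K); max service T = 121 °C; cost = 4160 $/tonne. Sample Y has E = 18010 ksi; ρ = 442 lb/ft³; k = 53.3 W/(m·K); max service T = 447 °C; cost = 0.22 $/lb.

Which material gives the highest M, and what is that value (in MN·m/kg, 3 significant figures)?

Screen on constraints: k ≥ 10.2 W/(m·K); max service T ≥ 248 °C; cost ≤ 29 $/kg. Survivors: sample J, sample Y.
In SI units:
  sample J: E = 107.1 GPa, ρ = 4510 kg/m³
  sample Y: E = 124.2 GPa, ρ = 7080 kg/m³
  sample J: M = 23.7 MN·m/kg
  sample Y: M = 17.5 MN·m/kg
The maximum is for sample J.

sample J, M = 23.7 MN·m/kg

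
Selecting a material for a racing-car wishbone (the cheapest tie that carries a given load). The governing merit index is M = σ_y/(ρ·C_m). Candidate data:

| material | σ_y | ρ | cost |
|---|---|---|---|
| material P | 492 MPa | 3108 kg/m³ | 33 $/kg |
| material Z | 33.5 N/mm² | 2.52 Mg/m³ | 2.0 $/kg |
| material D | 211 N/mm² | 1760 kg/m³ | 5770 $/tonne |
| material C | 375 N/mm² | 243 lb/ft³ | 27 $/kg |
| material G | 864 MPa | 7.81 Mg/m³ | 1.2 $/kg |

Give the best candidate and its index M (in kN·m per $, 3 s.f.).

After converting to SI:
  material P: σ_y = 492.0 MPa, ρ = 3108 kg/m³, cost = 33.00 $/kg
  material Z: σ_y = 33.50 MPa, ρ = 2520 kg/m³, cost = 2.000 $/kg
  material D: σ_y = 211.0 MPa, ρ = 1760 kg/m³, cost = 5.770 $/kg
  material C: σ_y = 375.0 MPa, ρ = 3892 kg/m³, cost = 27.00 $/kg
  material G: σ_y = 864.0 MPa, ρ = 7810 kg/m³, cost = 1.200 $/kg
  material G: M = 92.2 kN·m per $
  material D: M = 20.8 kN·m per $
  material Z: M = 6.65 kN·m per $
  material P: M = 4.80 kN·m per $
  material C: M = 3.57 kN·m per $
Highest index: material G.

material G, M = 92.2 kN·m per $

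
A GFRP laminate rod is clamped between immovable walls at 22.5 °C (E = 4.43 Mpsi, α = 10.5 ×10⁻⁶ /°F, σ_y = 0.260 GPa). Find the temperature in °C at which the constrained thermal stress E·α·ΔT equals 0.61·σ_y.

297 °C

E = 4.43 Mpsi = 30.54 GPa.
α = 10.5×10⁻⁶/°F × 9/5 = 18.9×10⁻⁶/K.
σ_y = 0.260 GPa = 260.0 MPa.
E·α·ΔT = 158.6 MPa ⇒ ΔT = 158.6 / (30.54×10³ × 18.9×10⁻⁶) = 274.7 K.
T = 22.5 + 274.7 = 297.2 °C.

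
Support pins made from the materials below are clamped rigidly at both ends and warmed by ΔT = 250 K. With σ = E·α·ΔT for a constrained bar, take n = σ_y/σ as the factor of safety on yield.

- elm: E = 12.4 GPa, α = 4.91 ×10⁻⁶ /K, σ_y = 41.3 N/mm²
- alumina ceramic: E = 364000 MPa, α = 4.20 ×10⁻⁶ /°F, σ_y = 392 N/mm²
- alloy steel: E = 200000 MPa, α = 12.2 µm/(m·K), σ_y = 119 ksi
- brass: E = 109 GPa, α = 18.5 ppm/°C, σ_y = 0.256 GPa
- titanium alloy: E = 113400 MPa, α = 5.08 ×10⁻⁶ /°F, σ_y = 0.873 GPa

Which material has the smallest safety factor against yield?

brass

With everything in SI (GPa, ×10⁻⁶/K, MPa):
  elm: E = 12.40, α = 4.91, σ_y = 41.30 → σ = 15.2 MPa, n = 2.71
  alumina ceramic: E = 364.0, α = 7.56, σ_y = 392.0 → σ = 688 MPa, n = 0.570
  alloy steel: E = 200.0, α = 12.2, σ_y = 820.5 → σ = 610 MPa, n = 1.35
  brass: E = 109.0, α = 18.5, σ_y = 256.0 → σ = 504 MPa, n = 0.508
  titanium alloy: E = 113.4, α = 9.14, σ_y = 873.0 → σ = 259 MPa, n = 3.37
Brass has the lowest safety factor, n = 0.508.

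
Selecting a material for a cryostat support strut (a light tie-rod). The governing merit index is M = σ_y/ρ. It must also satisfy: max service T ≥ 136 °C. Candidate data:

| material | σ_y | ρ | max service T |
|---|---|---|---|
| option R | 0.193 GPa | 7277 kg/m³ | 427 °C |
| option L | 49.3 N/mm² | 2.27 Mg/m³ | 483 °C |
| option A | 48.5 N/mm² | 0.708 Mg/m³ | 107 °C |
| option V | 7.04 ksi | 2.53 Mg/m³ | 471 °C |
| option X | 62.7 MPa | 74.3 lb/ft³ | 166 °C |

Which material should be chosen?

Screen on constraints: max service T ≥ 136 °C. Survivors: option R, option L, option V, option X.
Putting every candidate on a common basis:
  option R: σ_y = 193.0 MPa, ρ = 7277 kg/m³
  option L: σ_y = 49.30 MPa, ρ = 2270 kg/m³
  option V: σ_y = 48.54 MPa, ρ = 2530 kg/m³
  option X: σ_y = 62.70 MPa, ρ = 1190 kg/m³
  option X: M = 52.7 kN·m/kg
  option R: M = 26.5 kN·m/kg
  option L: M = 21.7 kN·m/kg
  option V: M = 19.2 kN·m/kg
Option X has the largest M.

option X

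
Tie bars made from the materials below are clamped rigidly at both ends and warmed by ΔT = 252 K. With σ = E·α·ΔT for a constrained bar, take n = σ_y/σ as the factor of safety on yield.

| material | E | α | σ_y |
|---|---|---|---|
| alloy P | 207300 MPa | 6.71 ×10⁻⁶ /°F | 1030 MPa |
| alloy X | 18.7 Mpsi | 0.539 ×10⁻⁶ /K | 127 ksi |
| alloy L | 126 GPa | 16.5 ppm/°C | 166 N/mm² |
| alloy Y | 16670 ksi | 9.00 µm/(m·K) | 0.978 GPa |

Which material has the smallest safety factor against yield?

alloy L

With everything in SI (GPa, ×10⁻⁶/K, MPa):
  alloy P: E = 207.3, α = 12.1, σ_y = 1030 → σ = 631 MPa, n = 1.63
  alloy X: E = 128.9, α = 0.539, σ_y = 875.6 → σ = 17.5 MPa, n = 50.0
  alloy L: E = 126.0, α = 16.5, σ_y = 166.0 → σ = 524 MPa, n = 0.317
  alloy Y: E = 114.9, α = 9.00, σ_y = 978.0 → σ = 261 MPa, n = 3.75
Alloy L has the lowest safety factor, n = 0.317.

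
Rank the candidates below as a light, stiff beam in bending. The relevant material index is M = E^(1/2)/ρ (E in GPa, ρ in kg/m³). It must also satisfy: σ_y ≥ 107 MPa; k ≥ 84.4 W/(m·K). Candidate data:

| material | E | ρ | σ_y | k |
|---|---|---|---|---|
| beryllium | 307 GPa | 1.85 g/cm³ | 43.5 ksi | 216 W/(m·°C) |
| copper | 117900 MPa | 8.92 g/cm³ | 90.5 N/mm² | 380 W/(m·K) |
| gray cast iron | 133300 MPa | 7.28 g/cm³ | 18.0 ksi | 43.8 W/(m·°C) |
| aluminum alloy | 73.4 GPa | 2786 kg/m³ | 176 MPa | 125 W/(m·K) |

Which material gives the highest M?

beryllium

Screen on constraints: σ_y ≥ 107 MPa; k ≥ 84.4 W/(m·K). Survivors: beryllium, aluminum alloy.
Convert each candidate to consistent units, then evaluate M:
  beryllium: E = 307.0 GPa, ρ = 1850 kg/m³
  aluminum alloy: E = 73.40 GPa, ρ = 2786 kg/m³
  beryllium: M = 9.47×10⁻³
  aluminum alloy: M = 3.08×10⁻³
Highest index: beryllium.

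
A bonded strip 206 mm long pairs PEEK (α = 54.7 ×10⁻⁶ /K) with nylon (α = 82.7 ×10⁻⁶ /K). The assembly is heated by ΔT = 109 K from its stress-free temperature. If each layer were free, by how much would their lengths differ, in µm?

Δα = |54.7 − 82.7|×10⁻⁶/K = 28.0×10⁻⁶/K.
ΔL_mismatch = Δα·L·ΔT = 28.0×10⁻⁶ × 206.0 mm × 109.0 K = 629 µm.

629 µm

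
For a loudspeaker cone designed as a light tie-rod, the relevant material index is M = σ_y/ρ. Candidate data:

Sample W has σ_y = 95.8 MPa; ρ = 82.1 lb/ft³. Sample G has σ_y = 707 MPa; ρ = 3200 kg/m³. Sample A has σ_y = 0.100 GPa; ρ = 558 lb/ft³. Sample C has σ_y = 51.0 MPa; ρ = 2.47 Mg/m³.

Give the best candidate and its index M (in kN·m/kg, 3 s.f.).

sample G, M = 221 kN·m/kg

Normalizing units and computing the index:
  sample W: σ_y = 95.80 MPa, ρ = 1315 kg/m³
  sample G: σ_y = 707.0 MPa, ρ = 3200 kg/m³
  sample A: σ_y = 100.0 MPa, ρ = 8938 kg/m³
  sample C: σ_y = 51.00 MPa, ρ = 2470 kg/m³
  sample G: M = 221 kN·m/kg
  sample W: M = 72.8 kN·m/kg
  sample C: M = 20.6 kN·m/kg
  sample A: M = 11.2 kN·m/kg
Highest index: sample G.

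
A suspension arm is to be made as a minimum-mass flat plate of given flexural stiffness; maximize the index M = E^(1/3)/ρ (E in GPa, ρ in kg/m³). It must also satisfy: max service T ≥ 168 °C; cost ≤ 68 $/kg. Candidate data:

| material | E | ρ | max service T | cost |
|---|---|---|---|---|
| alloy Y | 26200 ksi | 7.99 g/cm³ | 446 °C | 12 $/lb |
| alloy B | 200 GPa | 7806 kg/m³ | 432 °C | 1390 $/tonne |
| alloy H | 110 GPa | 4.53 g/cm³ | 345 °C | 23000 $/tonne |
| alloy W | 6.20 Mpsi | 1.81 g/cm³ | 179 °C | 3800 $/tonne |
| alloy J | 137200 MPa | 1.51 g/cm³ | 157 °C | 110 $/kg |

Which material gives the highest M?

Screen on constraints: max service T ≥ 168 °C; cost ≤ 68 $/kg. Survivors: alloy Y, alloy B, alloy H, alloy W.
In SI units:
  alloy Y: E = 180.6 GPa, ρ = 7990 kg/m³
  alloy B: E = 200.0 GPa, ρ = 7806 kg/m³
  alloy H: E = 110.0 GPa, ρ = 4530 kg/m³
  alloy W: E = 42.75 GPa, ρ = 1810 kg/m³
  alloy W: M = 1.93×10⁻³
  alloy H: M = 1.06×10⁻³
  alloy B: M = 0.749×10⁻³
  alloy Y: M = 0.708×10⁻³
The maximum is for alloy W.

alloy W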